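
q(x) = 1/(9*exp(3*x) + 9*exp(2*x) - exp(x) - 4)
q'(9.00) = 0.00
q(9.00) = 0.00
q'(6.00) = 0.00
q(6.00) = 0.00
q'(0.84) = -0.02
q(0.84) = 0.01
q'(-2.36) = -0.01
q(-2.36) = -0.25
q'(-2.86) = -0.00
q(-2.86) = -0.25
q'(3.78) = -0.00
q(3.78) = 0.00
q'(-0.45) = -7.45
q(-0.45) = 0.74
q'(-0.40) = -3.58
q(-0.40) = 0.48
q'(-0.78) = -2.05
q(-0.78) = -0.59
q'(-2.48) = -0.00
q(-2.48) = -0.25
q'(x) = (-27*exp(3*x) - 18*exp(2*x) + exp(x))/(9*exp(3*x) + 9*exp(2*x) - exp(x) - 4)^2 = (-27*exp(2*x) - 18*exp(x) + 1)*exp(x)/(9*exp(3*x) + 9*exp(2*x) - exp(x) - 4)^2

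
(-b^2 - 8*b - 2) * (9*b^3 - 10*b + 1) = -9*b^5 - 72*b^4 - 8*b^3 + 79*b^2 + 12*b - 2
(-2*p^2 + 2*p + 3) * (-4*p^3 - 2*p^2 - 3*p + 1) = 8*p^5 - 4*p^4 - 10*p^3 - 14*p^2 - 7*p + 3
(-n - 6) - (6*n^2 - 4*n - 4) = -6*n^2 + 3*n - 2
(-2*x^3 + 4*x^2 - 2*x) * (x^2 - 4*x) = -2*x^5 + 12*x^4 - 18*x^3 + 8*x^2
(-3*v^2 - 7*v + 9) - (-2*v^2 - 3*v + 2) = -v^2 - 4*v + 7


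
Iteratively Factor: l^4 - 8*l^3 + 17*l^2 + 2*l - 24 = (l - 3)*(l^3 - 5*l^2 + 2*l + 8) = (l - 4)*(l - 3)*(l^2 - l - 2) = (l - 4)*(l - 3)*(l - 2)*(l + 1)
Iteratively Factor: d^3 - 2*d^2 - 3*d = (d + 1)*(d^2 - 3*d) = d*(d + 1)*(d - 3)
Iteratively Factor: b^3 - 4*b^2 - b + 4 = (b + 1)*(b^2 - 5*b + 4) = (b - 1)*(b + 1)*(b - 4)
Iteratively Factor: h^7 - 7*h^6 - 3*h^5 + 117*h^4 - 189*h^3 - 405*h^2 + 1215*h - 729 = (h - 3)*(h^6 - 4*h^5 - 15*h^4 + 72*h^3 + 27*h^2 - 324*h + 243) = (h - 3)^2*(h^5 - h^4 - 18*h^3 + 18*h^2 + 81*h - 81) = (h - 3)^3*(h^4 + 2*h^3 - 12*h^2 - 18*h + 27) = (h - 3)^3*(h + 3)*(h^3 - h^2 - 9*h + 9) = (h - 3)^4*(h + 3)*(h^2 + 2*h - 3) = (h - 3)^4*(h - 1)*(h + 3)*(h + 3)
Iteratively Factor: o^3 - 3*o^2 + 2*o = (o - 1)*(o^2 - 2*o) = (o - 2)*(o - 1)*(o)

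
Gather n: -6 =-6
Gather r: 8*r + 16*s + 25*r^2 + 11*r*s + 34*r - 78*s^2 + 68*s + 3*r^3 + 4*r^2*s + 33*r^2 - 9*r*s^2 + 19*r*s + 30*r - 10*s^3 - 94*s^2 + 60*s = 3*r^3 + r^2*(4*s + 58) + r*(-9*s^2 + 30*s + 72) - 10*s^3 - 172*s^2 + 144*s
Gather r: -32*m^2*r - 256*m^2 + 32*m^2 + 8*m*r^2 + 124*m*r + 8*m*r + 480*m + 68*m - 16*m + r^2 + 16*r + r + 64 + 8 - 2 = -224*m^2 + 532*m + r^2*(8*m + 1) + r*(-32*m^2 + 132*m + 17) + 70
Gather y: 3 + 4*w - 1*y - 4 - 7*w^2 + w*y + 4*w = -7*w^2 + 8*w + y*(w - 1) - 1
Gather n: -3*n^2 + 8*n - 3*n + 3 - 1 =-3*n^2 + 5*n + 2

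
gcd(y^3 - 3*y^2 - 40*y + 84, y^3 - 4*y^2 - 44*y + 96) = y^2 + 4*y - 12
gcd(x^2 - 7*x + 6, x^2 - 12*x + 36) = x - 6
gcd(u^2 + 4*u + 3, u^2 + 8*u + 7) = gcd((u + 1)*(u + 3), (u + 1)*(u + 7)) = u + 1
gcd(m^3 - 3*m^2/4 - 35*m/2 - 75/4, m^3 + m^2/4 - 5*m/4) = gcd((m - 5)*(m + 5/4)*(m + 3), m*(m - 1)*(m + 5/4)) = m + 5/4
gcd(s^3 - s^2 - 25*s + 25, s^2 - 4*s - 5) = s - 5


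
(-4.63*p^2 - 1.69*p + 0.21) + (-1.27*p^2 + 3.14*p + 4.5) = -5.9*p^2 + 1.45*p + 4.71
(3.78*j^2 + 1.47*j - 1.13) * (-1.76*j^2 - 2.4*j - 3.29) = -6.6528*j^4 - 11.6592*j^3 - 13.9754*j^2 - 2.1243*j + 3.7177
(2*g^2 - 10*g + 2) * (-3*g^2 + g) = -6*g^4 + 32*g^3 - 16*g^2 + 2*g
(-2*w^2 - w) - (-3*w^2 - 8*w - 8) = w^2 + 7*w + 8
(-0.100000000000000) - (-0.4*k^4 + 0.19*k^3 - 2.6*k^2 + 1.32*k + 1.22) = 0.4*k^4 - 0.19*k^3 + 2.6*k^2 - 1.32*k - 1.32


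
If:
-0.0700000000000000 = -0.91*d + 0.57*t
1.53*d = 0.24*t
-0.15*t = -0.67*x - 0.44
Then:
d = -0.03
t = -0.16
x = -0.69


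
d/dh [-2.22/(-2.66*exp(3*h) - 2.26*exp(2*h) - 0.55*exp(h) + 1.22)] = (-17.7156*exp(2*h) - 10.0344*exp(h) - 1.221)*exp(h)/(2.66*exp(3*h) + 2.26*exp(2*h) + 0.55*exp(h) - 1.22)^2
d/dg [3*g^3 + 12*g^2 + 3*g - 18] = 9*g^2 + 24*g + 3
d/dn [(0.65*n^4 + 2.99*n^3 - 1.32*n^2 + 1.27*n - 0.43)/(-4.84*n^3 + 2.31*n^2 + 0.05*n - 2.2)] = (-3.146*n^6 + 3.003*n^5 + 0.615600000000001*n^4 + 6.8726*n^3 - 28.9773*n^2 + 7.7946*n - 2.7725)/(23.4256*n^6 - 22.3608*n^5 + 4.8521*n^4 + 21.527*n^3 - 10.1615*n^2 - 0.22*n + 4.84)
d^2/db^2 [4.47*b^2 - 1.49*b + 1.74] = 8.94000000000000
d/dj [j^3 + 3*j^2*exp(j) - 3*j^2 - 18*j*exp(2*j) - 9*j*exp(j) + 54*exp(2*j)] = 3*j^2*exp(j) + 3*j^2 - 36*j*exp(2*j) - 3*j*exp(j) - 6*j + 90*exp(2*j) - 9*exp(j)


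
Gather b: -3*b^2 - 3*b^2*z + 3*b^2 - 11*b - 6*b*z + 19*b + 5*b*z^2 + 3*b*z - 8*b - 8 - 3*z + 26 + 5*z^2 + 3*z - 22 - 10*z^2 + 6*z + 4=-3*b^2*z + b*(5*z^2 - 3*z) - 5*z^2 + 6*z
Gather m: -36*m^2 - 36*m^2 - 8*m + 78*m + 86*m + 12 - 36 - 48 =-72*m^2 + 156*m - 72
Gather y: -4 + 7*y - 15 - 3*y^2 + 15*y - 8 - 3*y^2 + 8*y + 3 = -6*y^2 + 30*y - 24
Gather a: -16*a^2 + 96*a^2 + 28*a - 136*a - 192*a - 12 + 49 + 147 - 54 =80*a^2 - 300*a + 130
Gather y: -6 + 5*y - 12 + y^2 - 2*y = y^2 + 3*y - 18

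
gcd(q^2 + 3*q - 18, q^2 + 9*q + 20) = 1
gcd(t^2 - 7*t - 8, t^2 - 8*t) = t - 8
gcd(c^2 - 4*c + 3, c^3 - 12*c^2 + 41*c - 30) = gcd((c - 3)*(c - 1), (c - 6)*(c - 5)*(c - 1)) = c - 1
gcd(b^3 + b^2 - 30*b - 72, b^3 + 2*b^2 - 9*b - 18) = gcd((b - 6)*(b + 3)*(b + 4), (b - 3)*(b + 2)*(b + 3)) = b + 3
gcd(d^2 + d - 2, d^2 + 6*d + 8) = d + 2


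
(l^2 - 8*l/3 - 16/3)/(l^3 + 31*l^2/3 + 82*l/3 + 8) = (3*l^2 - 8*l - 16)/(3*l^3 + 31*l^2 + 82*l + 24)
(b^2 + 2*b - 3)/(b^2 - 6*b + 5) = (b + 3)/(b - 5)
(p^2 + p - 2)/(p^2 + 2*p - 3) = (p + 2)/(p + 3)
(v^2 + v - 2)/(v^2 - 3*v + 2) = (v + 2)/(v - 2)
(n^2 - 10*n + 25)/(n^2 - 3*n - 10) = (n - 5)/(n + 2)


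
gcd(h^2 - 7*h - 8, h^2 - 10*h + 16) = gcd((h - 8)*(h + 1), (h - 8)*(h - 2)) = h - 8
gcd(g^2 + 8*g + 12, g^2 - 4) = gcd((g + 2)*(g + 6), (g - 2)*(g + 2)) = g + 2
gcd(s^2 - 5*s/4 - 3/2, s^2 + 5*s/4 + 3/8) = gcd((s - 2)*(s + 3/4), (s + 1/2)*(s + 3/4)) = s + 3/4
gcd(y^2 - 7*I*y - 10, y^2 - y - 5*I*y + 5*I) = y - 5*I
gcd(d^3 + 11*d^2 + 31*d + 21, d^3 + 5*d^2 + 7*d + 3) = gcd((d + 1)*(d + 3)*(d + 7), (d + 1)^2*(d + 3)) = d^2 + 4*d + 3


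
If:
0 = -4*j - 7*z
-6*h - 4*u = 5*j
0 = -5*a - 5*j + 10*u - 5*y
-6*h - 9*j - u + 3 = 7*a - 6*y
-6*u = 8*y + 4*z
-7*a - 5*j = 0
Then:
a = 33/37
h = 449/370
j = -231/185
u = -48/185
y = -6/37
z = 132/185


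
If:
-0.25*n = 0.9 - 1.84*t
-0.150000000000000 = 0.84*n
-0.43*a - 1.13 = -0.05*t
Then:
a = -2.57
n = -0.18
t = 0.46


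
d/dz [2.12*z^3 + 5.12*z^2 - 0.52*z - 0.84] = 6.36*z^2 + 10.24*z - 0.52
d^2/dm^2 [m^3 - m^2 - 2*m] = 6*m - 2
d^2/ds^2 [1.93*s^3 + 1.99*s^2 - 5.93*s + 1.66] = 11.58*s + 3.98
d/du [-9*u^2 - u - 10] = -18*u - 1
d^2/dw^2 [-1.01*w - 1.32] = 0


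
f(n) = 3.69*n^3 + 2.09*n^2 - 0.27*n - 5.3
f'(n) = 11.07*n^2 + 4.18*n - 0.27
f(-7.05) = -1192.50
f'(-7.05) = 520.47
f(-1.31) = -9.66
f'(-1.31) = 13.25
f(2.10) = 37.52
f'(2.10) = 57.33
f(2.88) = 99.40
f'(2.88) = 103.59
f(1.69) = 18.02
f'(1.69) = 38.41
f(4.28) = 321.14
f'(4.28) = 220.41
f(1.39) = 8.27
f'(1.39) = 26.93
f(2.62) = 74.70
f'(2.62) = 86.67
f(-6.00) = -725.48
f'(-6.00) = 373.17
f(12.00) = 6668.74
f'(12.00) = 1643.97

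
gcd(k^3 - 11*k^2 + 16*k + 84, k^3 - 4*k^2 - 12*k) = k^2 - 4*k - 12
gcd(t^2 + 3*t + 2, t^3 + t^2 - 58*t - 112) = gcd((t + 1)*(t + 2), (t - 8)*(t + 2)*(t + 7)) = t + 2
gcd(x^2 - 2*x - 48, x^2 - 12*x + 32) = x - 8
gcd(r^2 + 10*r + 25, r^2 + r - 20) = r + 5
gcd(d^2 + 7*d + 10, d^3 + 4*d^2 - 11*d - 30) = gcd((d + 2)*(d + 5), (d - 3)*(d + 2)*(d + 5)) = d^2 + 7*d + 10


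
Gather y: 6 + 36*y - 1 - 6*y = 30*y + 5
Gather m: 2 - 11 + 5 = -4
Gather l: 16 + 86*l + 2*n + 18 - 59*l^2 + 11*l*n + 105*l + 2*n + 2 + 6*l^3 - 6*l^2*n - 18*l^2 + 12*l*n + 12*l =6*l^3 + l^2*(-6*n - 77) + l*(23*n + 203) + 4*n + 36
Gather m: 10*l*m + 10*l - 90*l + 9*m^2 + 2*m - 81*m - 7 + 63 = -80*l + 9*m^2 + m*(10*l - 79) + 56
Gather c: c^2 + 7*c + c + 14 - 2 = c^2 + 8*c + 12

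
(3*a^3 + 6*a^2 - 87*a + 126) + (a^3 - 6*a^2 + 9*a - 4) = 4*a^3 - 78*a + 122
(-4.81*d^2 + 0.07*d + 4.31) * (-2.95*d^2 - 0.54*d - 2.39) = 14.1895*d^4 + 2.3909*d^3 - 1.2564*d^2 - 2.4947*d - 10.3009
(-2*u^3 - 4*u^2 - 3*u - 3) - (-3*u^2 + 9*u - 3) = -2*u^3 - u^2 - 12*u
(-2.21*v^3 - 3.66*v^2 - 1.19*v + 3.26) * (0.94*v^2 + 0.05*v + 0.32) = -2.0774*v^5 - 3.5509*v^4 - 2.0088*v^3 + 1.8337*v^2 - 0.2178*v + 1.0432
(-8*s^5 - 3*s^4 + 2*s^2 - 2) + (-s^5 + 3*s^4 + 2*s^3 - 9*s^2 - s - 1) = -9*s^5 + 2*s^3 - 7*s^2 - s - 3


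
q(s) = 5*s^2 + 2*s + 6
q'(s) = 10*s + 2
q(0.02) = 6.04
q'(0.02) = 2.20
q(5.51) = 168.82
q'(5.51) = 57.10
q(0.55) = 8.61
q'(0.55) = 7.50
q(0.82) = 11.00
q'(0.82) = 10.20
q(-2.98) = 44.44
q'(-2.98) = -27.80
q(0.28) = 6.95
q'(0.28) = 4.80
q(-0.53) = 6.34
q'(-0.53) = -3.30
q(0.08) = 6.19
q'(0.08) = 2.80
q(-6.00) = 174.00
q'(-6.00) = -58.00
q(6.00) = 198.00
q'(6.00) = 62.00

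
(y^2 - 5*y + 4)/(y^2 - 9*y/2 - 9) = 2*(-y^2 + 5*y - 4)/(-2*y^2 + 9*y + 18)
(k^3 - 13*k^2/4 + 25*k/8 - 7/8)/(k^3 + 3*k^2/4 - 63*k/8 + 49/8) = (2*k - 1)/(2*k + 7)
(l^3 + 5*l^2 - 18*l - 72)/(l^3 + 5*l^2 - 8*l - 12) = (l^2 - l - 12)/(l^2 - l - 2)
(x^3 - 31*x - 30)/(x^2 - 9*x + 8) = (x^3 - 31*x - 30)/(x^2 - 9*x + 8)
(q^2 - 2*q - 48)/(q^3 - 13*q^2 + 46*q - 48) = (q + 6)/(q^2 - 5*q + 6)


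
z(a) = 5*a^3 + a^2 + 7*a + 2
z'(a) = 15*a^2 + 2*a + 7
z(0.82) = 11.17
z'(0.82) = 18.73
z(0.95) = 13.84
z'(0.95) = 22.44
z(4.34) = 459.95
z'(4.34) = 298.21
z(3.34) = 222.83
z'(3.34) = 181.01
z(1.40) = 27.48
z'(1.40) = 39.20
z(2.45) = 98.68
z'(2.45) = 101.94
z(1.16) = 19.27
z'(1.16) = 29.50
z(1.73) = 42.99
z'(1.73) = 55.35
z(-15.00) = -16753.00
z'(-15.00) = 3352.00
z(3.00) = 167.00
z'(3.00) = 148.00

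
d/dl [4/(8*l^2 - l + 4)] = 4*(1 - 16*l)/(8*l^2 - l + 4)^2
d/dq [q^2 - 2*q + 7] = 2*q - 2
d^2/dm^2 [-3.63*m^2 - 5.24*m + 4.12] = -7.26000000000000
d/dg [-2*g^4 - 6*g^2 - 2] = -8*g^3 - 12*g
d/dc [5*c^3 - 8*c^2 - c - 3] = 15*c^2 - 16*c - 1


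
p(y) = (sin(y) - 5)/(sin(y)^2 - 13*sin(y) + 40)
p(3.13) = -0.13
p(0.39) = -0.13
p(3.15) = -0.12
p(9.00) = -0.13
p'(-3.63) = 0.02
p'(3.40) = 0.01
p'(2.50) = 0.01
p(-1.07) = -0.11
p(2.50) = -0.14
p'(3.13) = 0.02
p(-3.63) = -0.13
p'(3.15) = 0.02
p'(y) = (-2*sin(y)*cos(y) + 13*cos(y))*(sin(y) - 5)/(sin(y)^2 - 13*sin(y) + 40)^2 + cos(y)/(sin(y)^2 - 13*sin(y) + 40)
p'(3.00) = 0.02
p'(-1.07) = -0.01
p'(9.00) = 0.02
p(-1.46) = -0.11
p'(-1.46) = -0.00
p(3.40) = -0.12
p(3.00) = -0.13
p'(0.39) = -0.02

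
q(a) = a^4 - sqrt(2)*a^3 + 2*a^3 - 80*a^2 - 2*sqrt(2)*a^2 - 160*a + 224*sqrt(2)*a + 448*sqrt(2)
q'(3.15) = -222.57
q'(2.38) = -173.60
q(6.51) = 101.64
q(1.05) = 708.77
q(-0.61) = 507.11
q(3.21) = 408.92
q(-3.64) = -887.27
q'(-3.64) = 590.14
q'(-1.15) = 343.53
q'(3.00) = -216.37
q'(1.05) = -10.59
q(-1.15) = 344.58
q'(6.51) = 256.41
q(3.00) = 455.28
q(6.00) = 14.98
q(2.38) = 577.52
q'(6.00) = 90.11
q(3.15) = 422.34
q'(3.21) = -224.56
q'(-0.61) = 257.58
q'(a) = 4*a^3 - 3*sqrt(2)*a^2 + 6*a^2 - 160*a - 4*sqrt(2)*a - 160 + 224*sqrt(2)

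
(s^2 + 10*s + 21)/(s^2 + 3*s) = (s + 7)/s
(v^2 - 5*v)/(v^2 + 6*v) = (v - 5)/(v + 6)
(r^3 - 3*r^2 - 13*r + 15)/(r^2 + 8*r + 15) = (r^2 - 6*r + 5)/(r + 5)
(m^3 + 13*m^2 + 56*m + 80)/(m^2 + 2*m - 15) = (m^2 + 8*m + 16)/(m - 3)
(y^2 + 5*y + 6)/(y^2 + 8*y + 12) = (y + 3)/(y + 6)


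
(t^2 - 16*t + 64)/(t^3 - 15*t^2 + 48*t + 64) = 1/(t + 1)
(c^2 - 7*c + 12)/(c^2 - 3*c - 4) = (c - 3)/(c + 1)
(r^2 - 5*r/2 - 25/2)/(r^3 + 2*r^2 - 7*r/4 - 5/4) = 2*(r - 5)/(2*r^2 - r - 1)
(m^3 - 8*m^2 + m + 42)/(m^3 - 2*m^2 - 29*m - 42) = (m - 3)/(m + 3)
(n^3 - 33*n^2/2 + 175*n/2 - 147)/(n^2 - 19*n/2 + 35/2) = (2*n^2 - 19*n + 42)/(2*n - 5)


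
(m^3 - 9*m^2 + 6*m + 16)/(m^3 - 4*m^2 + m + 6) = (m - 8)/(m - 3)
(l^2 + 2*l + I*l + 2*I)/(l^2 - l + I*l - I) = (l + 2)/(l - 1)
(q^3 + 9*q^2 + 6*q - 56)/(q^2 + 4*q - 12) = (q^2 + 11*q + 28)/(q + 6)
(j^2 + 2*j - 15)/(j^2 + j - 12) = (j + 5)/(j + 4)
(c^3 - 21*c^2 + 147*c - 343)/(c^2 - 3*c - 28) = (c^2 - 14*c + 49)/(c + 4)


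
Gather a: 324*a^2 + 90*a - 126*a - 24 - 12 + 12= 324*a^2 - 36*a - 24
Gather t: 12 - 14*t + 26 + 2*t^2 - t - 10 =2*t^2 - 15*t + 28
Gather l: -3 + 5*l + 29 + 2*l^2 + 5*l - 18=2*l^2 + 10*l + 8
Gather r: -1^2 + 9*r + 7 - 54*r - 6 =-45*r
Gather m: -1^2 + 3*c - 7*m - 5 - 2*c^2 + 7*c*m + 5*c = -2*c^2 + 8*c + m*(7*c - 7) - 6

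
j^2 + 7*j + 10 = (j + 2)*(j + 5)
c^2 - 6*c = c*(c - 6)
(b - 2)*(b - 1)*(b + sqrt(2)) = b^3 - 3*b^2 + sqrt(2)*b^2 - 3*sqrt(2)*b + 2*b + 2*sqrt(2)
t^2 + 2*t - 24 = (t - 4)*(t + 6)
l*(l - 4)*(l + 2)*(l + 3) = l^4 + l^3 - 14*l^2 - 24*l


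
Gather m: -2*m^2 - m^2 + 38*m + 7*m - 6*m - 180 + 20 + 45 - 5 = -3*m^2 + 39*m - 120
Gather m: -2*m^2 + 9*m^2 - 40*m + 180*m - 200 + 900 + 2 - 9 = 7*m^2 + 140*m + 693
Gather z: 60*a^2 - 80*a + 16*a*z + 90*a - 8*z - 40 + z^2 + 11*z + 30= 60*a^2 + 10*a + z^2 + z*(16*a + 3) - 10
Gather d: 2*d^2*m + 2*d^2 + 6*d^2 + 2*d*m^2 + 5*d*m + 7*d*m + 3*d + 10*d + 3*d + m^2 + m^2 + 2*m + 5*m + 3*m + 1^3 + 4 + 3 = d^2*(2*m + 8) + d*(2*m^2 + 12*m + 16) + 2*m^2 + 10*m + 8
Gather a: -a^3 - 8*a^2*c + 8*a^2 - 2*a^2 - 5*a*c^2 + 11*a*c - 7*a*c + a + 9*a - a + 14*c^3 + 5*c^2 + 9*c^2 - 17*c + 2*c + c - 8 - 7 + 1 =-a^3 + a^2*(6 - 8*c) + a*(-5*c^2 + 4*c + 9) + 14*c^3 + 14*c^2 - 14*c - 14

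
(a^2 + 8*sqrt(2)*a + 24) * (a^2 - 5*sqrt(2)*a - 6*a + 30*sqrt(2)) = a^4 - 6*a^3 + 3*sqrt(2)*a^3 - 56*a^2 - 18*sqrt(2)*a^2 - 120*sqrt(2)*a + 336*a + 720*sqrt(2)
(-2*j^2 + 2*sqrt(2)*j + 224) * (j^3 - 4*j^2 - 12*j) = -2*j^5 + 2*sqrt(2)*j^4 + 8*j^4 - 8*sqrt(2)*j^3 + 248*j^3 - 896*j^2 - 24*sqrt(2)*j^2 - 2688*j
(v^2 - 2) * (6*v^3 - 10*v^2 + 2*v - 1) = 6*v^5 - 10*v^4 - 10*v^3 + 19*v^2 - 4*v + 2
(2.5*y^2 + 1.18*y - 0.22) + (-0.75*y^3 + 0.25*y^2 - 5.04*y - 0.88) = -0.75*y^3 + 2.75*y^2 - 3.86*y - 1.1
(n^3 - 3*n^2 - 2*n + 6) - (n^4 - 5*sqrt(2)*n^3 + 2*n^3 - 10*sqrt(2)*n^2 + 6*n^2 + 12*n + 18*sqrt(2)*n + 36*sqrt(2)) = -n^4 - n^3 + 5*sqrt(2)*n^3 - 9*n^2 + 10*sqrt(2)*n^2 - 18*sqrt(2)*n - 14*n - 36*sqrt(2) + 6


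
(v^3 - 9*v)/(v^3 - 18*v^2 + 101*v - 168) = v*(v + 3)/(v^2 - 15*v + 56)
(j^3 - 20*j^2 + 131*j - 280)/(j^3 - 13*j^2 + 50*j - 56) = (j^2 - 13*j + 40)/(j^2 - 6*j + 8)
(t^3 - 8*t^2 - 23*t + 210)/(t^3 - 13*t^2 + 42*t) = (t + 5)/t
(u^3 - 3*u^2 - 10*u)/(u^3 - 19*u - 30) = u/(u + 3)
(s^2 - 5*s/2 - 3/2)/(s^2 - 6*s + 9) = (s + 1/2)/(s - 3)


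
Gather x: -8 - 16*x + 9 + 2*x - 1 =-14*x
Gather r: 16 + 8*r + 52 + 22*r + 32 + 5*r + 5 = 35*r + 105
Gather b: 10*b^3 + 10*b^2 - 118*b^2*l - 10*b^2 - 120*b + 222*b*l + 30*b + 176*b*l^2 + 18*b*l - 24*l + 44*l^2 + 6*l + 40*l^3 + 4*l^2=10*b^3 - 118*b^2*l + b*(176*l^2 + 240*l - 90) + 40*l^3 + 48*l^2 - 18*l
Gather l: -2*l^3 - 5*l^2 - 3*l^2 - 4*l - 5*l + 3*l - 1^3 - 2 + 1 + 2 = -2*l^3 - 8*l^2 - 6*l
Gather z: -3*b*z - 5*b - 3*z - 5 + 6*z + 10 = -5*b + z*(3 - 3*b) + 5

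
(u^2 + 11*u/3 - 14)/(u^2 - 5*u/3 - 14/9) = 3*(u + 6)/(3*u + 2)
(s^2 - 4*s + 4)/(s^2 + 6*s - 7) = (s^2 - 4*s + 4)/(s^2 + 6*s - 7)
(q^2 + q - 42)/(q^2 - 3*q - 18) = (q + 7)/(q + 3)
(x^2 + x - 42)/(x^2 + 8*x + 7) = (x - 6)/(x + 1)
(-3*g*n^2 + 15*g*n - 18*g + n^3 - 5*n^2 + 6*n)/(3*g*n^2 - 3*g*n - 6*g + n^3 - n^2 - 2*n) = (-3*g*n + 9*g + n^2 - 3*n)/(3*g*n + 3*g + n^2 + n)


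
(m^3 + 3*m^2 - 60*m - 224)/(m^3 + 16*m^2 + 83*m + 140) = (m - 8)/(m + 5)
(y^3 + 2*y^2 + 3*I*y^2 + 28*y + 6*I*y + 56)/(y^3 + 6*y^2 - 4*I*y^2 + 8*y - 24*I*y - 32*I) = (y + 7*I)/(y + 4)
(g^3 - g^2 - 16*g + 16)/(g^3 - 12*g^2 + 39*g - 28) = (g + 4)/(g - 7)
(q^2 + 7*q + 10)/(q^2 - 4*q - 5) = (q^2 + 7*q + 10)/(q^2 - 4*q - 5)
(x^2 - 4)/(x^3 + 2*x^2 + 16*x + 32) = (x - 2)/(x^2 + 16)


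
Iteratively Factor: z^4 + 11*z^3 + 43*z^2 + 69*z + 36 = (z + 1)*(z^3 + 10*z^2 + 33*z + 36) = (z + 1)*(z + 3)*(z^2 + 7*z + 12) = (z + 1)*(z + 3)*(z + 4)*(z + 3)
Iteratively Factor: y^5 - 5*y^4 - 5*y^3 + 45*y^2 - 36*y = (y)*(y^4 - 5*y^3 - 5*y^2 + 45*y - 36) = y*(y - 4)*(y^3 - y^2 - 9*y + 9) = y*(y - 4)*(y - 3)*(y^2 + 2*y - 3) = y*(y - 4)*(y - 3)*(y - 1)*(y + 3)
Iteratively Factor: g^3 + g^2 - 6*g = (g - 2)*(g^2 + 3*g) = (g - 2)*(g + 3)*(g)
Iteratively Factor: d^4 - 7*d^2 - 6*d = (d)*(d^3 - 7*d - 6) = d*(d + 2)*(d^2 - 2*d - 3) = d*(d - 3)*(d + 2)*(d + 1)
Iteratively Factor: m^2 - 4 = (m + 2)*(m - 2)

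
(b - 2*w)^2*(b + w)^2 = b^4 - 2*b^3*w - 3*b^2*w^2 + 4*b*w^3 + 4*w^4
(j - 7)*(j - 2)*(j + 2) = j^3 - 7*j^2 - 4*j + 28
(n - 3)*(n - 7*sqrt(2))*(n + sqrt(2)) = n^3 - 6*sqrt(2)*n^2 - 3*n^2 - 14*n + 18*sqrt(2)*n + 42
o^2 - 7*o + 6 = (o - 6)*(o - 1)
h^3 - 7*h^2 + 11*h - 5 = (h - 5)*(h - 1)^2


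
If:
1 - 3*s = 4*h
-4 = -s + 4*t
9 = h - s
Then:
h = 4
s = -5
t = -9/4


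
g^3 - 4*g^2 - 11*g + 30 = (g - 5)*(g - 2)*(g + 3)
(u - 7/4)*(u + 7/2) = u^2 + 7*u/4 - 49/8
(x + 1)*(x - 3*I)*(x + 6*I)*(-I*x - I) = -I*x^4 + 3*x^3 - 2*I*x^3 + 6*x^2 - 19*I*x^2 + 3*x - 36*I*x - 18*I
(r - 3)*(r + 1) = r^2 - 2*r - 3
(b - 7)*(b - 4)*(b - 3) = b^3 - 14*b^2 + 61*b - 84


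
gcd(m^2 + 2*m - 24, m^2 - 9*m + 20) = m - 4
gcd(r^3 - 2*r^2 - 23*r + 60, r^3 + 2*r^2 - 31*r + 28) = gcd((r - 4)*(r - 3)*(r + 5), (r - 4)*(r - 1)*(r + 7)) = r - 4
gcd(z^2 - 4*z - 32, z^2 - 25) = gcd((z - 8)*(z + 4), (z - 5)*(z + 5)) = 1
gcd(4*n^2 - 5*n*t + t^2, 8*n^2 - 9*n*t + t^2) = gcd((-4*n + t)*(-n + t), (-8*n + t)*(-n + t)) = -n + t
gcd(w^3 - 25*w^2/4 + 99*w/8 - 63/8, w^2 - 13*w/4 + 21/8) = w^2 - 13*w/4 + 21/8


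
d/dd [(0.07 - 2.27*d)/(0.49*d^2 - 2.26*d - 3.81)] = (1.1123*d^2 - 0.0686*d + 8.8069)/(0.2401*d^4 - 2.2148*d^3 + 1.3738*d^2 + 17.2212*d + 14.5161)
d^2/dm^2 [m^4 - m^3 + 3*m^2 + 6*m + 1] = 12*m^2 - 6*m + 6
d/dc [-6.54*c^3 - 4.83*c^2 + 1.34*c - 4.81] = -19.62*c^2 - 9.66*c + 1.34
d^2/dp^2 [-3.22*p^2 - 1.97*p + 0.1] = -6.44000000000000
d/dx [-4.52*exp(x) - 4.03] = -4.52*exp(x)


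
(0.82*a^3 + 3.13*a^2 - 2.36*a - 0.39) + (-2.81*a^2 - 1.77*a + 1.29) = 0.82*a^3 + 0.32*a^2 - 4.13*a + 0.9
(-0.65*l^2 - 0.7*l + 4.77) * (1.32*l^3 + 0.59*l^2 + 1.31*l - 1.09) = -0.858*l^5 - 1.3075*l^4 + 5.0319*l^3 + 2.6058*l^2 + 7.0117*l - 5.1993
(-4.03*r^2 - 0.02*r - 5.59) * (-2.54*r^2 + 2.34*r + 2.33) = 10.2362*r^4 - 9.3794*r^3 + 4.7619*r^2 - 13.1272*r - 13.0247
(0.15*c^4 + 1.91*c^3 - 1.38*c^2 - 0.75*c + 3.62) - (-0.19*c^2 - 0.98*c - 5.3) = 0.15*c^4 + 1.91*c^3 - 1.19*c^2 + 0.23*c + 8.92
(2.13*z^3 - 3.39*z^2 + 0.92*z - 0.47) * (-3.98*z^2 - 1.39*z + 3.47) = -8.4774*z^5 + 10.5315*z^4 + 8.4416*z^3 - 11.1715*z^2 + 3.8457*z - 1.6309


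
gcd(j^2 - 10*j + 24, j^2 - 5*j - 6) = j - 6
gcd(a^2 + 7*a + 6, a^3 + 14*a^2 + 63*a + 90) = a + 6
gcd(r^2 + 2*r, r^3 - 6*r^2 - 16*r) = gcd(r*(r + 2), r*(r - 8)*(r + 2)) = r^2 + 2*r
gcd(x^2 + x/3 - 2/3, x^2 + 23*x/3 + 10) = 1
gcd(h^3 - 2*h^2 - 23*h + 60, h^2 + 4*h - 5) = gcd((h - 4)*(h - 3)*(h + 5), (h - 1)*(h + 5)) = h + 5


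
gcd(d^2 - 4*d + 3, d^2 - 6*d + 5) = d - 1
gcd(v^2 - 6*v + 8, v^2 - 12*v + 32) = v - 4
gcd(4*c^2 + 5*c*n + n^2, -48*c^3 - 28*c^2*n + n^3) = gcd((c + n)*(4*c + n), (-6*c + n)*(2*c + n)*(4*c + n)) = 4*c + n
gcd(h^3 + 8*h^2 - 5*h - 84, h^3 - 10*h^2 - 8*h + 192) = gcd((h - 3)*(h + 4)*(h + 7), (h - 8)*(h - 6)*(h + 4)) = h + 4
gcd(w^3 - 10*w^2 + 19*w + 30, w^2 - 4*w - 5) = w^2 - 4*w - 5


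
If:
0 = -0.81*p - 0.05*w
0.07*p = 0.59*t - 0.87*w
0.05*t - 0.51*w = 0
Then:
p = 0.00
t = 0.00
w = 0.00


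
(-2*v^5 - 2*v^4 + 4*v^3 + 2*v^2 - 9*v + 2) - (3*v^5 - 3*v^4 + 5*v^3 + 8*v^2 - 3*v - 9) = -5*v^5 + v^4 - v^3 - 6*v^2 - 6*v + 11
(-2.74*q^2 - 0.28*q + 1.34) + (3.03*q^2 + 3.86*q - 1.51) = 0.29*q^2 + 3.58*q - 0.17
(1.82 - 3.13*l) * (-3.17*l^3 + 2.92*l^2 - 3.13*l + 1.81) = 9.9221*l^4 - 14.909*l^3 + 15.1113*l^2 - 11.3619*l + 3.2942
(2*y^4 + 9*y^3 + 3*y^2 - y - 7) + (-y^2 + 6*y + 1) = 2*y^4 + 9*y^3 + 2*y^2 + 5*y - 6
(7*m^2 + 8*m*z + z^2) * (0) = 0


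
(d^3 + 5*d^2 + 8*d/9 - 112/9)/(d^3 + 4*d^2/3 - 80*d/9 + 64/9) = (3*d + 7)/(3*d - 4)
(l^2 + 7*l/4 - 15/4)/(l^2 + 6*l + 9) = (l - 5/4)/(l + 3)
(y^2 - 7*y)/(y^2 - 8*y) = (y - 7)/(y - 8)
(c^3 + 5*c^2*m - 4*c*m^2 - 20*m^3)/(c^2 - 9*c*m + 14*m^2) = (c^2 + 7*c*m + 10*m^2)/(c - 7*m)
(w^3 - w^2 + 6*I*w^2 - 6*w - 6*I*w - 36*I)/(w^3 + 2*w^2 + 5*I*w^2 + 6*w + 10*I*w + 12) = (w - 3)/(w - I)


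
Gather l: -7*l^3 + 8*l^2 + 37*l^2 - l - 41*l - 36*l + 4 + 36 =-7*l^3 + 45*l^2 - 78*l + 40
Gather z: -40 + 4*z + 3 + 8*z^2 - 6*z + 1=8*z^2 - 2*z - 36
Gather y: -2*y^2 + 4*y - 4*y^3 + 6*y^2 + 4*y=-4*y^3 + 4*y^2 + 8*y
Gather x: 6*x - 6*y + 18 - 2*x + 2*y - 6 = 4*x - 4*y + 12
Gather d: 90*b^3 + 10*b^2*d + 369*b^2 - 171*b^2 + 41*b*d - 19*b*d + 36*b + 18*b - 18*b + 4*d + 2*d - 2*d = 90*b^3 + 198*b^2 + 36*b + d*(10*b^2 + 22*b + 4)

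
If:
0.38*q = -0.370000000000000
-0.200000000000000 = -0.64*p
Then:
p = 0.31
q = -0.97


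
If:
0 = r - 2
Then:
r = 2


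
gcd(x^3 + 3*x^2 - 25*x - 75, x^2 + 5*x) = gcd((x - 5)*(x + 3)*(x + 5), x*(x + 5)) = x + 5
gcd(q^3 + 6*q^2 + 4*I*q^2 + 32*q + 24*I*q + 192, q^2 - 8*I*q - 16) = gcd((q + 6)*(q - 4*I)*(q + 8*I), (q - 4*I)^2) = q - 4*I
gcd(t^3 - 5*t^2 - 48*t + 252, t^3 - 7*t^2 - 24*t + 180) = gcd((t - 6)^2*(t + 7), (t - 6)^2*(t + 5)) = t^2 - 12*t + 36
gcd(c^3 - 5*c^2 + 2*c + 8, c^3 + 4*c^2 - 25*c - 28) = c^2 - 3*c - 4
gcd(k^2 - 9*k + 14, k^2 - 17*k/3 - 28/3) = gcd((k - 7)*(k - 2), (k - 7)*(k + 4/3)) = k - 7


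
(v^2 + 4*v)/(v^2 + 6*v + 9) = v*(v + 4)/(v^2 + 6*v + 9)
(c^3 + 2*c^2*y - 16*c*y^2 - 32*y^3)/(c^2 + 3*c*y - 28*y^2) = (c^2 + 6*c*y + 8*y^2)/(c + 7*y)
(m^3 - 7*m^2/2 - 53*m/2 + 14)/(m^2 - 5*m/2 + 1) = (m^2 - 3*m - 28)/(m - 2)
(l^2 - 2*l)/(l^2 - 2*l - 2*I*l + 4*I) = l/(l - 2*I)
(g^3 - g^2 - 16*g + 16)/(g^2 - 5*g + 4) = g + 4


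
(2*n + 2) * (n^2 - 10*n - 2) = 2*n^3 - 18*n^2 - 24*n - 4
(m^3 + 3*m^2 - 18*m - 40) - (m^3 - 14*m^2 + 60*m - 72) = 17*m^2 - 78*m + 32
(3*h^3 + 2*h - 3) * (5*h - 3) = 15*h^4 - 9*h^3 + 10*h^2 - 21*h + 9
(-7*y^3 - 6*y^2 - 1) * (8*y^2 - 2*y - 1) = -56*y^5 - 34*y^4 + 19*y^3 - 2*y^2 + 2*y + 1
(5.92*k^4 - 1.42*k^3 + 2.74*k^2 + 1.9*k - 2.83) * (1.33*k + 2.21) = 7.8736*k^5 + 11.1946*k^4 + 0.506000000000001*k^3 + 8.5824*k^2 + 0.435099999999999*k - 6.2543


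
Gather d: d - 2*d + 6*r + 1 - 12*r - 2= -d - 6*r - 1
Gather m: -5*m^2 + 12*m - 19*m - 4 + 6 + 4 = -5*m^2 - 7*m + 6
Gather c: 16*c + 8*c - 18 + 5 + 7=24*c - 6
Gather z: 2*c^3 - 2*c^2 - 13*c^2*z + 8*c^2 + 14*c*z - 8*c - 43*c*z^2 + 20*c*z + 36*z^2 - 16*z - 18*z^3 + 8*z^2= 2*c^3 + 6*c^2 - 8*c - 18*z^3 + z^2*(44 - 43*c) + z*(-13*c^2 + 34*c - 16)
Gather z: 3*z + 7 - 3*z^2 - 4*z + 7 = -3*z^2 - z + 14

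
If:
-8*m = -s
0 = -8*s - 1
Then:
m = -1/64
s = -1/8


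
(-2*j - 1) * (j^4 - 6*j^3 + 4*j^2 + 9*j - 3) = -2*j^5 + 11*j^4 - 2*j^3 - 22*j^2 - 3*j + 3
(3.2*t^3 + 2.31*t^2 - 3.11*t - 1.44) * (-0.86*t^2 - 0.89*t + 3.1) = -2.752*t^5 - 4.8346*t^4 + 10.5387*t^3 + 11.1673*t^2 - 8.3594*t - 4.464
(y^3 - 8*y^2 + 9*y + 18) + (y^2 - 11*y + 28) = y^3 - 7*y^2 - 2*y + 46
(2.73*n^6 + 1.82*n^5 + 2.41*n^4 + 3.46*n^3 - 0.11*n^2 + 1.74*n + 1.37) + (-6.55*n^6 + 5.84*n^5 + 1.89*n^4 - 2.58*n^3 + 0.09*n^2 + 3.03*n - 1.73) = -3.82*n^6 + 7.66*n^5 + 4.3*n^4 + 0.88*n^3 - 0.02*n^2 + 4.77*n - 0.36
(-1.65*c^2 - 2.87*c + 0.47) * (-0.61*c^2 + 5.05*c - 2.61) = 1.0065*c^4 - 6.5818*c^3 - 10.4737*c^2 + 9.8642*c - 1.2267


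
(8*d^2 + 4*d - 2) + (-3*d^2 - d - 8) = 5*d^2 + 3*d - 10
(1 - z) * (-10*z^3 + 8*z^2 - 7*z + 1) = 10*z^4 - 18*z^3 + 15*z^2 - 8*z + 1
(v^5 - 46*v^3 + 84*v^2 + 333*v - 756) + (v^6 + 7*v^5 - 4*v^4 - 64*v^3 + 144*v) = v^6 + 8*v^5 - 4*v^4 - 110*v^3 + 84*v^2 + 477*v - 756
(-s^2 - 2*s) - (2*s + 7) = -s^2 - 4*s - 7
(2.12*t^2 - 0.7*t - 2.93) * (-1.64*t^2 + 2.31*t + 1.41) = -3.4768*t^4 + 6.0452*t^3 + 6.1774*t^2 - 7.7553*t - 4.1313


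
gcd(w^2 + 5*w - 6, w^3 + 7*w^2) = 1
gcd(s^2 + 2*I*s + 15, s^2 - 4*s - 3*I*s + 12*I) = s - 3*I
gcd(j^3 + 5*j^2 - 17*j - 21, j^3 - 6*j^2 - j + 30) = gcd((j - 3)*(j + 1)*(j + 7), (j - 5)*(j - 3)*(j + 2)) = j - 3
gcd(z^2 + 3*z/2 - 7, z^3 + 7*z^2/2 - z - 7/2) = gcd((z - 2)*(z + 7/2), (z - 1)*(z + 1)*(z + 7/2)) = z + 7/2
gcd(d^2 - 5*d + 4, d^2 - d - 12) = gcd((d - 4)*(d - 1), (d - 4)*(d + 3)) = d - 4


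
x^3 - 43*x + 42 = (x - 6)*(x - 1)*(x + 7)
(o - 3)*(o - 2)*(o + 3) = o^3 - 2*o^2 - 9*o + 18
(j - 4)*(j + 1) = j^2 - 3*j - 4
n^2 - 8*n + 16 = (n - 4)^2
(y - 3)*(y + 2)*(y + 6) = y^3 + 5*y^2 - 12*y - 36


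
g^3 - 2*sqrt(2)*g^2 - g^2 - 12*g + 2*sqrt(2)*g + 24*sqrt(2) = (g - 4)*(g + 3)*(g - 2*sqrt(2))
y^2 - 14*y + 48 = (y - 8)*(y - 6)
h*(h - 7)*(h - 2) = h^3 - 9*h^2 + 14*h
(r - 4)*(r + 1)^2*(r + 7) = r^4 + 5*r^3 - 21*r^2 - 53*r - 28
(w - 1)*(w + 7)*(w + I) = w^3 + 6*w^2 + I*w^2 - 7*w + 6*I*w - 7*I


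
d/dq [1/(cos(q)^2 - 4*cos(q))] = 2*(cos(q) - 2)*sin(q)/((cos(q) - 4)^2*cos(q)^2)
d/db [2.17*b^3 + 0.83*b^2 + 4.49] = b*(6.51*b + 1.66)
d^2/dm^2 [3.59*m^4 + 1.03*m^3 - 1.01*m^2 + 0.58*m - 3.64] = 43.08*m^2 + 6.18*m - 2.02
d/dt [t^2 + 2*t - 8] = 2*t + 2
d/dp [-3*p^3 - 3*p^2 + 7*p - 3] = -9*p^2 - 6*p + 7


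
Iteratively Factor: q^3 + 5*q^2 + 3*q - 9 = (q - 1)*(q^2 + 6*q + 9) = (q - 1)*(q + 3)*(q + 3)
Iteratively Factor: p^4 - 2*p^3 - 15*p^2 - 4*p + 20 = (p + 2)*(p^3 - 4*p^2 - 7*p + 10) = (p - 5)*(p + 2)*(p^2 + p - 2) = (p - 5)*(p + 2)^2*(p - 1)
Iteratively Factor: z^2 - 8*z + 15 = (z - 5)*(z - 3)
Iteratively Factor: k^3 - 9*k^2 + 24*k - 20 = (k - 2)*(k^2 - 7*k + 10) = (k - 5)*(k - 2)*(k - 2)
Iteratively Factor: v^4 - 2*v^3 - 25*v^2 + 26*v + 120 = (v + 2)*(v^3 - 4*v^2 - 17*v + 60) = (v + 2)*(v + 4)*(v^2 - 8*v + 15) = (v - 3)*(v + 2)*(v + 4)*(v - 5)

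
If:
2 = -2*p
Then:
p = -1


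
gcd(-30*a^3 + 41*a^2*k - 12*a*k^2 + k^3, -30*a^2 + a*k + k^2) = 5*a - k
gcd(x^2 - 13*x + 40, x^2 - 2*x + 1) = 1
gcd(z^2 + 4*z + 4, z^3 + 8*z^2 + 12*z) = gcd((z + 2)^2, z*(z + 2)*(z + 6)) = z + 2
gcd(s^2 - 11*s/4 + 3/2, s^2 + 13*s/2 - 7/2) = 1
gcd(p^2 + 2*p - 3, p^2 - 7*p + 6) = p - 1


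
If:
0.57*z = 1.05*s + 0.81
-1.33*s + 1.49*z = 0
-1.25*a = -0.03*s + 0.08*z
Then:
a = 0.05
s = -1.50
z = -1.34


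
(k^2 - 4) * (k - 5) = k^3 - 5*k^2 - 4*k + 20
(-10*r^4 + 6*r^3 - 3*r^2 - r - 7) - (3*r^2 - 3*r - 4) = -10*r^4 + 6*r^3 - 6*r^2 + 2*r - 3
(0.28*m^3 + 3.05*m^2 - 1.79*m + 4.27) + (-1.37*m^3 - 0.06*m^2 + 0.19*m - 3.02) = -1.09*m^3 + 2.99*m^2 - 1.6*m + 1.25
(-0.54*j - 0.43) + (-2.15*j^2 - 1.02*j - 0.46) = -2.15*j^2 - 1.56*j - 0.89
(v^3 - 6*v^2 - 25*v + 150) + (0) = v^3 - 6*v^2 - 25*v + 150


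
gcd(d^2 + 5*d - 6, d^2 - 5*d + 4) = d - 1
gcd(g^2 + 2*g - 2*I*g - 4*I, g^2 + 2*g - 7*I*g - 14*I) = g + 2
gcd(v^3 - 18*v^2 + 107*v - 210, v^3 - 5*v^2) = v - 5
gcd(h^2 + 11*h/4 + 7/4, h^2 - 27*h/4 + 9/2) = 1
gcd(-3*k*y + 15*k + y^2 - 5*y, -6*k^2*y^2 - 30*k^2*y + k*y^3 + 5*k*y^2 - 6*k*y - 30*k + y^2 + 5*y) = 1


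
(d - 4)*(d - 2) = d^2 - 6*d + 8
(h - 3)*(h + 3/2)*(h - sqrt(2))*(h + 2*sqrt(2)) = h^4 - 3*h^3/2 + sqrt(2)*h^3 - 17*h^2/2 - 3*sqrt(2)*h^2/2 - 9*sqrt(2)*h/2 + 6*h + 18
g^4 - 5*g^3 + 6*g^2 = g^2*(g - 3)*(g - 2)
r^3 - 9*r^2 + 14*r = r*(r - 7)*(r - 2)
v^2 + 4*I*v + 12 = (v - 2*I)*(v + 6*I)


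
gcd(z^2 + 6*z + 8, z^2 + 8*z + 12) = z + 2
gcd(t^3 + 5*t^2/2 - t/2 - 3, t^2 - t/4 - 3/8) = 1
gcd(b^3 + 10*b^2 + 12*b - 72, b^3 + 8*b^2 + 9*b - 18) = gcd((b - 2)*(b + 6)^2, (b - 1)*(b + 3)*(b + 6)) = b + 6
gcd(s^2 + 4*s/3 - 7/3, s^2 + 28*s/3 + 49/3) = s + 7/3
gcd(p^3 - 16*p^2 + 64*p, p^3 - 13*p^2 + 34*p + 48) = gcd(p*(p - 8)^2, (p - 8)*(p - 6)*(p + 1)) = p - 8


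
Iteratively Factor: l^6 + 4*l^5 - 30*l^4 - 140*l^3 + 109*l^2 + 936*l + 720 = (l + 4)*(l^5 - 30*l^3 - 20*l^2 + 189*l + 180) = (l + 4)^2*(l^4 - 4*l^3 - 14*l^2 + 36*l + 45) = (l + 1)*(l + 4)^2*(l^3 - 5*l^2 - 9*l + 45) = (l - 5)*(l + 1)*(l + 4)^2*(l^2 - 9) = (l - 5)*(l + 1)*(l + 3)*(l + 4)^2*(l - 3)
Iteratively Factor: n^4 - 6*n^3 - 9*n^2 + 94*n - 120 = (n - 3)*(n^3 - 3*n^2 - 18*n + 40) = (n - 5)*(n - 3)*(n^2 + 2*n - 8) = (n - 5)*(n - 3)*(n - 2)*(n + 4)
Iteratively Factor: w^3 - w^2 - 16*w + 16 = (w - 4)*(w^2 + 3*w - 4) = (w - 4)*(w - 1)*(w + 4)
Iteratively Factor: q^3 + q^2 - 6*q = (q - 2)*(q^2 + 3*q) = (q - 2)*(q + 3)*(q)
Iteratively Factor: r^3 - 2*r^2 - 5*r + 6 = (r - 3)*(r^2 + r - 2) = (r - 3)*(r - 1)*(r + 2)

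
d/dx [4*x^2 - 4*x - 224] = 8*x - 4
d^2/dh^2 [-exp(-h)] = -exp(-h)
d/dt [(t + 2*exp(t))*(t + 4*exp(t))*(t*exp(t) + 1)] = (t + 1)*(t + 2*exp(t))*(t + 4*exp(t))*exp(t) + (t + 2*exp(t))*(t*exp(t) + 1)*(4*exp(t) + 1) + (t + 4*exp(t))*(t*exp(t) + 1)*(2*exp(t) + 1)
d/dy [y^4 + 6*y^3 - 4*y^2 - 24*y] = 4*y^3 + 18*y^2 - 8*y - 24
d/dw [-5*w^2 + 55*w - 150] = 55 - 10*w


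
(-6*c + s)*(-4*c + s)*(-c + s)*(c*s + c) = -24*c^4*s - 24*c^4 + 34*c^3*s^2 + 34*c^3*s - 11*c^2*s^3 - 11*c^2*s^2 + c*s^4 + c*s^3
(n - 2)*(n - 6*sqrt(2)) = n^2 - 6*sqrt(2)*n - 2*n + 12*sqrt(2)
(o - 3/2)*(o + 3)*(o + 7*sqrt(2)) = o^3 + 3*o^2/2 + 7*sqrt(2)*o^2 - 9*o/2 + 21*sqrt(2)*o/2 - 63*sqrt(2)/2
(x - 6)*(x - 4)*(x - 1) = x^3 - 11*x^2 + 34*x - 24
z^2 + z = z*(z + 1)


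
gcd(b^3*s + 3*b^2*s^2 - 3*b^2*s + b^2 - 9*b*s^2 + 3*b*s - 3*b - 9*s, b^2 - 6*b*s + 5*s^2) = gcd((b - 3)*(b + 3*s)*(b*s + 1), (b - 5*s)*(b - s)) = 1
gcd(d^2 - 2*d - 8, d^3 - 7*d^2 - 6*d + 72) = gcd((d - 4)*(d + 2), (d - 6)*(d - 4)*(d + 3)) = d - 4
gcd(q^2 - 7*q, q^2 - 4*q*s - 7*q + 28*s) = q - 7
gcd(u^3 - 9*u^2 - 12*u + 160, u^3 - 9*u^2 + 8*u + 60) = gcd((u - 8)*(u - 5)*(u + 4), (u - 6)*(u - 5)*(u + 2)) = u - 5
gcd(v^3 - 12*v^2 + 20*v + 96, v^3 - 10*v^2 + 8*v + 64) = v^2 - 6*v - 16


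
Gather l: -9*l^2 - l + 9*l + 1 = -9*l^2 + 8*l + 1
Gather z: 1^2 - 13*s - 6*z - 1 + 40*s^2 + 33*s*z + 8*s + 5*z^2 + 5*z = 40*s^2 - 5*s + 5*z^2 + z*(33*s - 1)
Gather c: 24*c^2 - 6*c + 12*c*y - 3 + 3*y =24*c^2 + c*(12*y - 6) + 3*y - 3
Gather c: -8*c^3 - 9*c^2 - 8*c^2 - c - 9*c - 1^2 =-8*c^3 - 17*c^2 - 10*c - 1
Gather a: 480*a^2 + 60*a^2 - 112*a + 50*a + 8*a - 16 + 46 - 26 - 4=540*a^2 - 54*a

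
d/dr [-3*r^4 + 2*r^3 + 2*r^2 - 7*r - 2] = -12*r^3 + 6*r^2 + 4*r - 7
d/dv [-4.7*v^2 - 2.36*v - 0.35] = -9.4*v - 2.36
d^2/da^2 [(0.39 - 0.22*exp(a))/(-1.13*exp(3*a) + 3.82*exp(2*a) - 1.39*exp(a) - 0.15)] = (1.123672*exp(6*a) - 7.330875*exp(5*a) + 20.346326*exp(4*a) - 23.305904*exp(3*a) + 7.563771*exp(2*a) - 1.693269*exp(a) + 0.086265)*exp(a)/(1.442897*exp(9*a) - 14.633274*exp(8*a) + 54.792909*exp(7*a) - 91.168807*exp(6*a) + 63.515187*exp(5*a) - 14.161656*exp(4*a) - 2.016926*exp(3*a) + 0.611595*exp(2*a) + 0.093825*exp(a) + 0.003375)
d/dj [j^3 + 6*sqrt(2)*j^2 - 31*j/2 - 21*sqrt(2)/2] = 3*j^2 + 12*sqrt(2)*j - 31/2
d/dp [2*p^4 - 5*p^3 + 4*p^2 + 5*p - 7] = 8*p^3 - 15*p^2 + 8*p + 5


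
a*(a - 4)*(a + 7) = a^3 + 3*a^2 - 28*a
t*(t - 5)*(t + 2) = t^3 - 3*t^2 - 10*t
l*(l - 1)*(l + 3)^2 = l^4 + 5*l^3 + 3*l^2 - 9*l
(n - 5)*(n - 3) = n^2 - 8*n + 15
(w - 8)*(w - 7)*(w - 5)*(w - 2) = w^4 - 22*w^3 + 171*w^2 - 542*w + 560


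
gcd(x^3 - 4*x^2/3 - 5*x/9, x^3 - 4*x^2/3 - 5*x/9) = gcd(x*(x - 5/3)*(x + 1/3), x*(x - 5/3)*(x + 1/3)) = x^3 - 4*x^2/3 - 5*x/9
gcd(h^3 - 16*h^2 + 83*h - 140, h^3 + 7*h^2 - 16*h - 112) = h - 4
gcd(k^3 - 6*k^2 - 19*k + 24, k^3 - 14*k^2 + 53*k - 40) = k^2 - 9*k + 8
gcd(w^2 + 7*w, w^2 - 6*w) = w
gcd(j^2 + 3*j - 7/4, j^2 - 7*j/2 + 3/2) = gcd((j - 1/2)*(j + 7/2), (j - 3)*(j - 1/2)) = j - 1/2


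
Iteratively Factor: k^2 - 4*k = (k)*(k - 4)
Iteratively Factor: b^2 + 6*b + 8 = (b + 2)*(b + 4)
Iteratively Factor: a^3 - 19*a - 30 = (a + 3)*(a^2 - 3*a - 10) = (a + 2)*(a + 3)*(a - 5)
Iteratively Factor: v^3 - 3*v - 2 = (v + 1)*(v^2 - v - 2) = (v + 1)^2*(v - 2)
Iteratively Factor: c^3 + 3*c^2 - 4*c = (c + 4)*(c^2 - c) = c*(c + 4)*(c - 1)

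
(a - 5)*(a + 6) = a^2 + a - 30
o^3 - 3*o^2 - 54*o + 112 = (o - 8)*(o - 2)*(o + 7)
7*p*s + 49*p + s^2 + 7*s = (7*p + s)*(s + 7)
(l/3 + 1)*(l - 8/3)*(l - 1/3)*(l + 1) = l^4/3 + l^3/3 - 73*l^2/27 - 49*l/27 + 8/9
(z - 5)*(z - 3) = z^2 - 8*z + 15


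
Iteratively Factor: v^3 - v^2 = (v)*(v^2 - v) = v^2*(v - 1)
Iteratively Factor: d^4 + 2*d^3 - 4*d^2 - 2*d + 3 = (d + 3)*(d^3 - d^2 - d + 1) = (d + 1)*(d + 3)*(d^2 - 2*d + 1) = (d - 1)*(d + 1)*(d + 3)*(d - 1)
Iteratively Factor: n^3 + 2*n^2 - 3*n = (n - 1)*(n^2 + 3*n) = n*(n - 1)*(n + 3)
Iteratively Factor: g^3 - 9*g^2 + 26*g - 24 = (g - 2)*(g^2 - 7*g + 12) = (g - 4)*(g - 2)*(g - 3)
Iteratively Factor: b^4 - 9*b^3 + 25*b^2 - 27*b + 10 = (b - 5)*(b^3 - 4*b^2 + 5*b - 2) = (b - 5)*(b - 2)*(b^2 - 2*b + 1) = (b - 5)*(b - 2)*(b - 1)*(b - 1)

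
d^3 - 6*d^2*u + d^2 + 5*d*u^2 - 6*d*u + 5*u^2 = (d + 1)*(d - 5*u)*(d - u)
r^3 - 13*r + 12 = (r - 3)*(r - 1)*(r + 4)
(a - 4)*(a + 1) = a^2 - 3*a - 4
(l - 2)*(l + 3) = l^2 + l - 6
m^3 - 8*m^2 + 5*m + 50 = (m - 5)^2*(m + 2)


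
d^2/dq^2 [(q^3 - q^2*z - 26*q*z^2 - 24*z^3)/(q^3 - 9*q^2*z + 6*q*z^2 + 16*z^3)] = 16*z*(q^3 - 15*q^2*z + 102*q*z^2 - 260*z^3)/(q^6 - 30*q^5*z + 348*q^4*z^2 - 1960*q^3*z^3 + 5568*q^2*z^4 - 7680*q*z^5 + 4096*z^6)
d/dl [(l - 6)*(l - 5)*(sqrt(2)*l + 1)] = 3*sqrt(2)*l^2 - 22*sqrt(2)*l + 2*l - 11 + 30*sqrt(2)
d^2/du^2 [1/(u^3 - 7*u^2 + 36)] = 2*(u^2*(3*u - 14)^2 + (7 - 3*u)*(u^3 - 7*u^2 + 36))/(u^3 - 7*u^2 + 36)^3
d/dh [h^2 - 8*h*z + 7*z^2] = 2*h - 8*z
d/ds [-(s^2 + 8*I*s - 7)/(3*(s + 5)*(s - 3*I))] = (s^2*(-5 + 11*I) + s*(-14 + 30*I) - 155 + 21*I)/(3*s^4 + s^3*(30 - 18*I) + s^2*(48 - 180*I) + s*(-270 - 450*I) - 675)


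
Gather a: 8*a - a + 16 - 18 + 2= 7*a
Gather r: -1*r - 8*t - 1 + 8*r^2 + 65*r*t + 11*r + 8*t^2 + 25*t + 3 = 8*r^2 + r*(65*t + 10) + 8*t^2 + 17*t + 2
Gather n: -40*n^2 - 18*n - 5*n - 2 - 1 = -40*n^2 - 23*n - 3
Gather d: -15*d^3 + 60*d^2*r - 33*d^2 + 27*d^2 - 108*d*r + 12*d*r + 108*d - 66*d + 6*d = -15*d^3 + d^2*(60*r - 6) + d*(48 - 96*r)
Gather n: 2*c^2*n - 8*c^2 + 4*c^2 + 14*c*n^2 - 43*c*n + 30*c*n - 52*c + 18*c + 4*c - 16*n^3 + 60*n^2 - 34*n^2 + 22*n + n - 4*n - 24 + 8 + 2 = -4*c^2 - 30*c - 16*n^3 + n^2*(14*c + 26) + n*(2*c^2 - 13*c + 19) - 14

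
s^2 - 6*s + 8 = (s - 4)*(s - 2)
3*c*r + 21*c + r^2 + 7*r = (3*c + r)*(r + 7)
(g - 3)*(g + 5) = g^2 + 2*g - 15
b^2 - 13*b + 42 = (b - 7)*(b - 6)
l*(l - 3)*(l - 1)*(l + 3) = l^4 - l^3 - 9*l^2 + 9*l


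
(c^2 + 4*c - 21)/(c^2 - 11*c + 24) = (c + 7)/(c - 8)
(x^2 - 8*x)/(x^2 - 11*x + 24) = x/(x - 3)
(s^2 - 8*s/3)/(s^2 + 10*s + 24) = s*(3*s - 8)/(3*(s^2 + 10*s + 24))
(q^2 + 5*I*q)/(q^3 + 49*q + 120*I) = q/(q^2 - 5*I*q + 24)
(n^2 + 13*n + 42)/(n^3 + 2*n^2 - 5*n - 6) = (n^2 + 13*n + 42)/(n^3 + 2*n^2 - 5*n - 6)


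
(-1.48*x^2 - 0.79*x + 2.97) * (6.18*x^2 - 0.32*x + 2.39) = -9.1464*x^4 - 4.4086*x^3 + 15.0702*x^2 - 2.8385*x + 7.0983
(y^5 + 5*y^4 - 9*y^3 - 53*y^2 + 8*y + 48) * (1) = y^5 + 5*y^4 - 9*y^3 - 53*y^2 + 8*y + 48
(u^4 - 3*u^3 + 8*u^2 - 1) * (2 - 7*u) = -7*u^5 + 23*u^4 - 62*u^3 + 16*u^2 + 7*u - 2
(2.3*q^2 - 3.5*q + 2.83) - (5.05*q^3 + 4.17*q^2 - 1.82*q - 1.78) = -5.05*q^3 - 1.87*q^2 - 1.68*q + 4.61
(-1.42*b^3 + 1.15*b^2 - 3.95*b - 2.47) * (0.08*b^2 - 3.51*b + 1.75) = -0.1136*b^5 + 5.0762*b^4 - 6.8375*b^3 + 15.6794*b^2 + 1.7572*b - 4.3225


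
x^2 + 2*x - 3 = (x - 1)*(x + 3)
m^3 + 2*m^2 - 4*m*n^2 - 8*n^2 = (m + 2)*(m - 2*n)*(m + 2*n)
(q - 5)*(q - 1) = q^2 - 6*q + 5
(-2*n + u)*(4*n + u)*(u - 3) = -8*n^2*u + 24*n^2 + 2*n*u^2 - 6*n*u + u^3 - 3*u^2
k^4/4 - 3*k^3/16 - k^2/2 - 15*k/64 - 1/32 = (k/2 + 1/4)^2*(k - 2)*(k + 1/4)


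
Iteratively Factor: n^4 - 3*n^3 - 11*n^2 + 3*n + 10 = (n - 1)*(n^3 - 2*n^2 - 13*n - 10) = (n - 1)*(n + 2)*(n^2 - 4*n - 5) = (n - 5)*(n - 1)*(n + 2)*(n + 1)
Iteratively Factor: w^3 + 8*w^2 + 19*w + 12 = (w + 4)*(w^2 + 4*w + 3) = (w + 1)*(w + 4)*(w + 3)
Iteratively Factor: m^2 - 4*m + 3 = (m - 1)*(m - 3)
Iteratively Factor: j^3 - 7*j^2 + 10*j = (j - 2)*(j^2 - 5*j) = j*(j - 2)*(j - 5)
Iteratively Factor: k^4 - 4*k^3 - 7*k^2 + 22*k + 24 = (k - 3)*(k^3 - k^2 - 10*k - 8) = (k - 3)*(k + 2)*(k^2 - 3*k - 4) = (k - 4)*(k - 3)*(k + 2)*(k + 1)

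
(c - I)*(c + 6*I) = c^2 + 5*I*c + 6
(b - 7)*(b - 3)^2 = b^3 - 13*b^2 + 51*b - 63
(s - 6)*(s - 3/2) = s^2 - 15*s/2 + 9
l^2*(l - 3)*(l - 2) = l^4 - 5*l^3 + 6*l^2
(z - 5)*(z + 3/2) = z^2 - 7*z/2 - 15/2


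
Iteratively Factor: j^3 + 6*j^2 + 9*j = (j + 3)*(j^2 + 3*j) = j*(j + 3)*(j + 3)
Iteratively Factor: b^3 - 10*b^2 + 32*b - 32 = (b - 4)*(b^2 - 6*b + 8) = (b - 4)*(b - 2)*(b - 4)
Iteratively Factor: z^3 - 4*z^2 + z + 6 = (z + 1)*(z^2 - 5*z + 6) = (z - 2)*(z + 1)*(z - 3)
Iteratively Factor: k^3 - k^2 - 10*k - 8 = (k + 1)*(k^2 - 2*k - 8) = (k - 4)*(k + 1)*(k + 2)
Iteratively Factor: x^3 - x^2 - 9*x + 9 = (x - 3)*(x^2 + 2*x - 3) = (x - 3)*(x - 1)*(x + 3)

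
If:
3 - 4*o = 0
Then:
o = 3/4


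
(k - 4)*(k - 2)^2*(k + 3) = k^4 - 5*k^3 - 4*k^2 + 44*k - 48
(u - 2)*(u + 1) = u^2 - u - 2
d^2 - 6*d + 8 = (d - 4)*(d - 2)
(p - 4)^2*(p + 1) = p^3 - 7*p^2 + 8*p + 16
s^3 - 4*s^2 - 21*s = s*(s - 7)*(s + 3)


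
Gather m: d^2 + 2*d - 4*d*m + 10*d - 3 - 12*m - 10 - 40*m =d^2 + 12*d + m*(-4*d - 52) - 13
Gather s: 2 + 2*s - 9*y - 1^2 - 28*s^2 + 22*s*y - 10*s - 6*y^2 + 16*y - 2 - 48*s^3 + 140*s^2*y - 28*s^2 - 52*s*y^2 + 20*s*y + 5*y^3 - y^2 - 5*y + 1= -48*s^3 + s^2*(140*y - 56) + s*(-52*y^2 + 42*y - 8) + 5*y^3 - 7*y^2 + 2*y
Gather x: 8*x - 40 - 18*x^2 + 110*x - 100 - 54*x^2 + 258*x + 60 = -72*x^2 + 376*x - 80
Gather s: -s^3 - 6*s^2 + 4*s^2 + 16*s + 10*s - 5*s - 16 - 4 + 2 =-s^3 - 2*s^2 + 21*s - 18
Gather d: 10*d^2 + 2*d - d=10*d^2 + d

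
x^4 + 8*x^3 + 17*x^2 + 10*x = x*(x + 1)*(x + 2)*(x + 5)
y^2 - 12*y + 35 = (y - 7)*(y - 5)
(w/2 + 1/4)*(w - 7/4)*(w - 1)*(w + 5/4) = w^4/2 - w^3/2 - 39*w^2/32 + 43*w/64 + 35/64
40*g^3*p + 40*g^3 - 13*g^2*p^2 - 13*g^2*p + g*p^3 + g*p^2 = (-8*g + p)*(-5*g + p)*(g*p + g)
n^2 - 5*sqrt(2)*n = n*(n - 5*sqrt(2))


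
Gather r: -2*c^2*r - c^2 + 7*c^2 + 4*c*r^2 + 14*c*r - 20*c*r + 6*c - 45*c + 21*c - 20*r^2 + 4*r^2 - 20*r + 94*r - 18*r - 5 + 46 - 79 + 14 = 6*c^2 - 18*c + r^2*(4*c - 16) + r*(-2*c^2 - 6*c + 56) - 24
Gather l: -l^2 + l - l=-l^2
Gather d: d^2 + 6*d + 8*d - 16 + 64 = d^2 + 14*d + 48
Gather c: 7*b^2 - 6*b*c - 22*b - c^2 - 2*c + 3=7*b^2 - 22*b - c^2 + c*(-6*b - 2) + 3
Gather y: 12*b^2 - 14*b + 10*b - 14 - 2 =12*b^2 - 4*b - 16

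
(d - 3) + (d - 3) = 2*d - 6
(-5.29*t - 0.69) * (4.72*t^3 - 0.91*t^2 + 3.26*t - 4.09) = -24.9688*t^4 + 1.5571*t^3 - 16.6175*t^2 + 19.3867*t + 2.8221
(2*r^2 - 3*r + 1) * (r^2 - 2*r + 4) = 2*r^4 - 7*r^3 + 15*r^2 - 14*r + 4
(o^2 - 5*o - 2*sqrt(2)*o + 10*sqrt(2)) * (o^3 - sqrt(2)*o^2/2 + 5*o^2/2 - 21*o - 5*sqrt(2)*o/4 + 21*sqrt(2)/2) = o^5 - 5*sqrt(2)*o^4/2 - 5*o^4/2 - 63*o^3/2 + 25*sqrt(2)*o^3/4 + 100*o^2 + 335*sqrt(2)*o^2/4 - 525*sqrt(2)*o/2 - 67*o + 210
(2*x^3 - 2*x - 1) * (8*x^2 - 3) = 16*x^5 - 22*x^3 - 8*x^2 + 6*x + 3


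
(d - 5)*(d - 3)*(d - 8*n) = d^3 - 8*d^2*n - 8*d^2 + 64*d*n + 15*d - 120*n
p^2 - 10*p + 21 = (p - 7)*(p - 3)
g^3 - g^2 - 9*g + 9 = (g - 3)*(g - 1)*(g + 3)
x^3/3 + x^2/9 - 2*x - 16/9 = (x/3 + 1/3)*(x - 8/3)*(x + 2)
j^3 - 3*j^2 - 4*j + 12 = (j - 3)*(j - 2)*(j + 2)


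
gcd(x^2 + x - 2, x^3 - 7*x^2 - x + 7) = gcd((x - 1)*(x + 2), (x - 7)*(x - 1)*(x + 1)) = x - 1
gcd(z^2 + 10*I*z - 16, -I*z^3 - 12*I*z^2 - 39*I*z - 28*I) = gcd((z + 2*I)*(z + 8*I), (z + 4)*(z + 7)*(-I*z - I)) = 1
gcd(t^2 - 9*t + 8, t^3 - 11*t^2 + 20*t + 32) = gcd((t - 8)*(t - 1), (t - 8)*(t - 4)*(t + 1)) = t - 8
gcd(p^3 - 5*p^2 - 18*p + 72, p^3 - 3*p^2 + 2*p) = 1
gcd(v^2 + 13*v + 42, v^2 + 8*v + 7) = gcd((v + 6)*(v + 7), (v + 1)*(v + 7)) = v + 7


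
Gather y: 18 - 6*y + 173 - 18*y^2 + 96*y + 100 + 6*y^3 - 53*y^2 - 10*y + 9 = 6*y^3 - 71*y^2 + 80*y + 300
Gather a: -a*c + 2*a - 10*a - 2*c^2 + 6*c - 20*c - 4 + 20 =a*(-c - 8) - 2*c^2 - 14*c + 16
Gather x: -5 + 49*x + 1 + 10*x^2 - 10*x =10*x^2 + 39*x - 4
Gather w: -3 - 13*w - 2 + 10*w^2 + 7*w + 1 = 10*w^2 - 6*w - 4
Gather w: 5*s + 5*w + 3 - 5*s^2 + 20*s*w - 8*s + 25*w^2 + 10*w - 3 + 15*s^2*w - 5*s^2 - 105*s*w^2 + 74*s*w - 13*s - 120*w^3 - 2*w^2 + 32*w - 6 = -10*s^2 - 16*s - 120*w^3 + w^2*(23 - 105*s) + w*(15*s^2 + 94*s + 47) - 6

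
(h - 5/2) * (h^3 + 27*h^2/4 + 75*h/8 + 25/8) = h^4 + 17*h^3/4 - 15*h^2/2 - 325*h/16 - 125/16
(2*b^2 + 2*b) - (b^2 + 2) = b^2 + 2*b - 2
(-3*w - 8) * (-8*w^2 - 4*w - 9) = 24*w^3 + 76*w^2 + 59*w + 72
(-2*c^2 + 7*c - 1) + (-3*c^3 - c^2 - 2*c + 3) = -3*c^3 - 3*c^2 + 5*c + 2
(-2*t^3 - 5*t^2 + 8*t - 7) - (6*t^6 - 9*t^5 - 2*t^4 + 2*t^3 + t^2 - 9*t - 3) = -6*t^6 + 9*t^5 + 2*t^4 - 4*t^3 - 6*t^2 + 17*t - 4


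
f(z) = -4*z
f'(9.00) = -4.00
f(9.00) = -36.00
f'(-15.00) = -4.00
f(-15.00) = 60.00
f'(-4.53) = -4.00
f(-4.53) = 18.12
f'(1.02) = -4.00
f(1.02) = -4.08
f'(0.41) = -4.00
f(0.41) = -1.64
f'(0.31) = -4.00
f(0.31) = -1.24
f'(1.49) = -4.00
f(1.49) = -5.96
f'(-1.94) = -4.00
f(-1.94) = 7.76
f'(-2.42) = -4.00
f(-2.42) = 9.68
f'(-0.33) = -4.00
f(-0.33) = 1.32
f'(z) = -4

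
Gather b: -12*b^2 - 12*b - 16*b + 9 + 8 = -12*b^2 - 28*b + 17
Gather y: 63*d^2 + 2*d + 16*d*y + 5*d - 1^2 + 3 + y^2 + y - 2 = 63*d^2 + 7*d + y^2 + y*(16*d + 1)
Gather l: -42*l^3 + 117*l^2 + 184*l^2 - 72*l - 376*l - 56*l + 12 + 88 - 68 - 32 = -42*l^3 + 301*l^2 - 504*l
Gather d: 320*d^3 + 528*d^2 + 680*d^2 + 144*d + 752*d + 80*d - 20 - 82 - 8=320*d^3 + 1208*d^2 + 976*d - 110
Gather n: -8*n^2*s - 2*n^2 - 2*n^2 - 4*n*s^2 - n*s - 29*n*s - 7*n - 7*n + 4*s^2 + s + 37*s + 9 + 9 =n^2*(-8*s - 4) + n*(-4*s^2 - 30*s - 14) + 4*s^2 + 38*s + 18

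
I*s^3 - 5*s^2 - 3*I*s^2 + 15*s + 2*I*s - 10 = (s - 2)*(s + 5*I)*(I*s - I)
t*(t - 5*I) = t^2 - 5*I*t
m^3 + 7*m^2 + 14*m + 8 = (m + 1)*(m + 2)*(m + 4)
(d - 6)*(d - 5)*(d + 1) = d^3 - 10*d^2 + 19*d + 30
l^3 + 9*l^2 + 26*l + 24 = (l + 2)*(l + 3)*(l + 4)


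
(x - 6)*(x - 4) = x^2 - 10*x + 24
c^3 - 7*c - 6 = (c - 3)*(c + 1)*(c + 2)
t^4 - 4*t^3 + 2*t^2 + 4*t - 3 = (t - 3)*(t - 1)^2*(t + 1)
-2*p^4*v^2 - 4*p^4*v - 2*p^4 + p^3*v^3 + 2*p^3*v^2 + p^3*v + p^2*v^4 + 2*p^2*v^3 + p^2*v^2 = (-p + v)*(2*p + v)*(p*v + p)^2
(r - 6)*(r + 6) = r^2 - 36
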